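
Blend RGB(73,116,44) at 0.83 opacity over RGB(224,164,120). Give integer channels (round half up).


C = α×F + (1-α)×B, with 1-α = 0.17
R: 0.83×73 + 0.17×224 = 60.59 + 38.08 = 98.67 → 99
G: 0.83×116 + 0.17×164 = 96.28 + 27.88 = 124.16 → 124
B: 0.83×44 + 0.17×120 = 36.52 + 20.40 = 56.92 → 57
= RGB(99, 124, 57)


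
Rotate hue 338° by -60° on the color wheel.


New hue = (H + rotation) mod 360
New hue = (338 -60) mod 360
= 278 mod 360
= 278°


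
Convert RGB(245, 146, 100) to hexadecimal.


R = 245 → F5 (hex)
G = 146 → 92 (hex)
B = 100 → 64 (hex)
Hex = #F59264


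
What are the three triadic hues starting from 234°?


Triadic: equally spaced at 120° intervals
H1 = 234°
H2 = (234 + 120) mod 360 = 354°
H3 = (234 + 240) mod 360 = 114°
Triadic = 234°, 354°, 114°


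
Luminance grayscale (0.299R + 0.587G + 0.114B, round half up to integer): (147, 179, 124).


Gray = 0.299×R + 0.587×G + 0.114×B
Gray = 0.299×147 + 0.587×179 + 0.114×124
Gray = 43.953 + 105.073 + 14.136
Gray = 163.162 → round half up → 163
Gray = 163


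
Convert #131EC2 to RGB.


13 → 19 (R)
1E → 30 (G)
C2 → 194 (B)
= RGB(19, 30, 194)


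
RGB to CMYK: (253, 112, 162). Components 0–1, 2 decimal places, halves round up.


R'=253/255≈0.9922, G'=112/255≈0.4392, B'=162/255≈0.6353
K = 1 - max(R',G',B') = 1 - 253/255 = 2/255 = 0.00784… → 0.01
(1-R'-K)/(1-K) simplifies to (max-R)/max with max = 253:
C = (253-253)/253 = 0/253 = 0 → 0.00
M = (253-112)/253 = 141/253 = 0.55731… → 0.56
Y = (253-162)/253 = 91/253 = 0.35968… → 0.36
= CMYK(0.00, 0.56, 0.36, 0.01)


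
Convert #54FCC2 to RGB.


54 → 84 (R)
FC → 252 (G)
C2 → 194 (B)
= RGB(84, 252, 194)


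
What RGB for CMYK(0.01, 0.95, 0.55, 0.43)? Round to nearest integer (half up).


R = 255 × (1-C) × (1-K) = 255 × 0.99 × 0.57 = 143.8965 → 144
G = 255 × (1-M) × (1-K) = 255 × 0.05 × 0.57 = 7.2675 → 7
B = 255 × (1-Y) × (1-K) = 255 × 0.45 × 0.57 = 65.4075 → 65
= RGB(144, 7, 65)


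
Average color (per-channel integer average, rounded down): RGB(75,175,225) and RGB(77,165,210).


Midpoint: each channel = ⌊(C₁+C₂)/2⌋
R: ⌊(75+77)/2⌋ = 76
G: ⌊(175+165)/2⌋ = 170
B: ⌊(225+210)/2⌋ = 217
= RGB(76, 170, 217)


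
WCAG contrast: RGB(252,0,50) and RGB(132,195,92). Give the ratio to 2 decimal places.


Linearize each sRGB channel c=v/255: c/12.92 if c ≤ 0.04045 else ((c+0.055)/1.055)^2.4
L = 0.2126×R_lin + 0.7152×G_lin + 0.0722×B_lin
Color 1 (252,0,50):
  R=252: 252/255≈0.9882 > 0.04045 → ((0.9882+0.055)/1.055)^2.4 ≈ 0.97345
  G=0: 0/255≈0.0000 ≤ 0.04045 → 0.0000/12.92 ≈ 0.00000
  B=50: 50/255≈0.1961 > 0.04045 → ((0.1961+0.055)/1.055)^2.4 ≈ 0.03190
  L1 = 0.2126×0.97345 + 0.7152×0.00000 + 0.0722×0.03190 ≈ 0.20926
Color 2 (132,195,92):
  R=132: 132/255≈0.5176 > 0.04045 → ((0.5176+0.055)/1.055)^2.4 ≈ 0.23074
  G=195: 195/255≈0.7647 > 0.04045 → ((0.7647+0.055)/1.055)^2.4 ≈ 0.54572
  B=92: 92/255≈0.3608 > 0.04045 → ((0.3608+0.055)/1.055)^2.4 ≈ 0.10702
  L2 = 0.2126×0.23074 + 0.7152×0.54572 + 0.0722×0.10702 ≈ 0.44708
Lighter = 0.44708, Darker = 0.20926
Ratio = (L_lighter + 0.05) / (L_darker + 0.05)
Ratio = (0.44708 + 0.05) / (0.20926 + 0.05) = 0.49708 / 0.25926 ≈ 1.9173
Ratio ≈ 1.92:1


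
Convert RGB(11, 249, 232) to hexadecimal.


R = 11 → 0B (hex)
G = 249 → F9 (hex)
B = 232 → E8 (hex)
Hex = #0BF9E8


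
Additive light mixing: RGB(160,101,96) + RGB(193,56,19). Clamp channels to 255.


Additive: each channel = min(255, C₁+C₂)
R: 160+193 = 353 → 255
G: 101+56 = 157 → 157
B: 96+19 = 115 → 115
= RGB(255, 157, 115)


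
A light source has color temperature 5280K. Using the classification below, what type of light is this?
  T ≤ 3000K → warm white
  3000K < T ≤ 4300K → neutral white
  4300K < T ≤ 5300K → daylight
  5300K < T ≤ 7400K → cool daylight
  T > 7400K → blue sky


Temperature: 5280K
4300K < 5280K ≤ 5300K → daylight
Classification: daylight


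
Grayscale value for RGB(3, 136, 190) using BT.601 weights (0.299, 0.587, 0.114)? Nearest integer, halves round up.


Gray = 0.299×R + 0.587×G + 0.114×B
Gray = 0.299×3 + 0.587×136 + 0.114×190
Gray = 0.897 + 79.832 + 21.660
Gray = 102.389 → round half up → 102
Gray = 102


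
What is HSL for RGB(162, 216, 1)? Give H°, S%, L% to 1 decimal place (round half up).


Normalize: R'=162/255≈0.6353, G'=216/255≈0.8471, B'=1/255≈0.0039
Max=216/255, Min=1/255, Δ=Max-Min=215/255
L = (Max+Min)/2 = (216+1)/510 = 217/510 = 0.42549… → L = 42.5%
L ≤ 0.5 → S = Δ/(Max+Min) = 215/(216+1) = 215/217 = 0.99078… → S = 99.1%
(the 1/255 factors cancel in S and H, so raw channel differences can be used)
Max is G' → H = 60 × ((B-R)/Δ + 2) = 60 × ((1-162)/215 + 2)
  -161/215 + 2 = -0.7488… + 2 = 1.2511…
  H = 60 × 1.2511… = 75.069…° → H = 75.1°
= HSL(75.1°, 99.1%, 42.5%)


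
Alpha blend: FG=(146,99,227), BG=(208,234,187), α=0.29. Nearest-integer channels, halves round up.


C = α×F + (1-α)×B, with 1-α = 0.71
R: 0.29×146 + 0.71×208 = 42.34 + 147.68 = 190.02 → 190
G: 0.29×99 + 0.71×234 = 28.71 + 166.14 = 194.85 → 195
B: 0.29×227 + 0.71×187 = 65.83 + 132.77 = 198.60 → 199
= RGB(190, 195, 199)


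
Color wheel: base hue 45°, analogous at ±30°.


Base hue: 45°
Left analog: (45 - 30) mod 360 = 15°
Right analog: (45 + 30) mod 360 = 75°
Analogous hues = 15° and 75°


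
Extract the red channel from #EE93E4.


Color: #EE93E4
R = EE = 238
G = 93 = 147
B = E4 = 228
Red = 238


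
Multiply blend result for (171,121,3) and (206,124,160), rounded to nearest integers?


Multiply: C = A×B/255, rounded to nearest integer
R: 171×206/255 = 35226/255 ≈ 138.141 → 138
G: 121×124/255 = 15004/255 ≈ 58.839 → 59
B: 3×160/255 = 480/255 ≈ 1.882 → 2
= RGB(138, 59, 2)


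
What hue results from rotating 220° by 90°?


New hue = (H + rotation) mod 360
New hue = (220 + 90) mod 360
= 310 mod 360
= 310°


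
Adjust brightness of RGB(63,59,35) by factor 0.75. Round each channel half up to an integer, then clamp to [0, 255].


Multiply each channel by 0.75, round half up, clamp to [0, 255]
R: 63×0.75 = 47.25 → round → 47
G: 59×0.75 = 44.25 → round → 44
B: 35×0.75 = 26.25 → round → 26
= RGB(47, 44, 26)


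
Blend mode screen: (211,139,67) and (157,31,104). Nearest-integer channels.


Screen: C = 255 - (255-A)×(255-B)/255, rounded to nearest integer
R: 255 - (255-211)×(255-157)/255 = 255 - 4312/255 ≈ 255 - 16.910 = 238.090 → 238
G: 255 - (255-139)×(255-31)/255 = 255 - 25984/255 ≈ 255 - 101.898 = 153.102 → 153
B: 255 - (255-67)×(255-104)/255 = 255 - 28388/255 ≈ 255 - 111.325 = 143.675 → 144
= RGB(238, 153, 144)


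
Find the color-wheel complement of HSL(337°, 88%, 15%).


Complement = opposite side of color wheel = hue + 180°
H' = (337 + 180) mod 360 = 157°
S and L unchanged.
= HSL(157°, 88%, 15%)


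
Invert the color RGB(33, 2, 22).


Invert: (255-R, 255-G, 255-B)
R: 255-33 = 222
G: 255-2 = 253
B: 255-22 = 233
= RGB(222, 253, 233)


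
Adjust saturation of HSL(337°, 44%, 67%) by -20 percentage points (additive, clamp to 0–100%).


Original S = 44%
Adjustment = -20 percentage points
New S = 44 + (-20) = 24
Clamp to [0, 100] → 24
= HSL(337°, 24%, 67%)


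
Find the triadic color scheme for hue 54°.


Triadic: equally spaced at 120° intervals
H1 = 54°
H2 = (54 + 120) mod 360 = 174°
H3 = (54 + 240) mod 360 = 294°
Triadic = 54°, 174°, 294°


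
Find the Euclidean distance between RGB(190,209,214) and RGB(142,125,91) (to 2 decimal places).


d = √[(R₁-R₂)² + (G₁-G₂)² + (B₁-B₂)²]
d = √[(190-142)² + (209-125)² + (214-91)²]
d = √[2304 + 7056 + 15129]
d = √24489
d ≈ 156.49


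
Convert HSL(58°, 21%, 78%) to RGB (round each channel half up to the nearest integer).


H=58°, S=0.21, L=0.78
C = (1-|2L-1|)×S = (1-|0.56|)×0.21 = 0.0924
H' = H/60 = 58/60 ≈ 0.9667; X = C×(1-|H' mod 2 - 1|) = 0.08932
m = L - C/2 = 0.78 - 0.0462 = 0.7338
Sector ⌊H'⌋ = 0 → (R',G',B') = (0.0924, 0.08932, 0.0)
RGB = ((R'+m)×255, (G'+m)×255, (B'+m)×255) = (210.681, 209.8956, 187.119)
Round half up → RGB(211, 210, 187)


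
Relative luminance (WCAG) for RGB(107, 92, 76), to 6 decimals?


Linearize each channel (sRGB transfer function): c = v/255; c_lin = c/12.92 if c ≤ 0.04045, else ((c+0.055)/1.055)^2.4
  R: 107/255 ≈ 0.419608 > 0.04045 → ((0.419608+0.055)/1.055)^2.4 ≈ 0.147027
  G: 92/255 ≈ 0.360784 > 0.04045 → ((0.360784+0.055)/1.055)^2.4 ≈ 0.107023
  B: 76/255 ≈ 0.298039 > 0.04045 → ((0.298039+0.055)/1.055)^2.4 ≈ 0.072272
R_lin = 0.147027, G_lin = 0.107023, B_lin = 0.072272
L = 0.2126×R + 0.7152×G + 0.0722×B
L = 0.2126×0.147027 + 0.7152×0.107023 + 0.0722×0.072272
L ≈ 0.113019


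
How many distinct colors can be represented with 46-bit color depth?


Colors = 2^bits = 2^46
= 70,368,744,177,664 colors


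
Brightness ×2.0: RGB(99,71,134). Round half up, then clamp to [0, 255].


Multiply each channel by 2.0, round half up, clamp to [0, 255]
R: 99×2.0 = 198
G: 71×2.0 = 142
B: 134×2.0 = 268 → clamp → 255
= RGB(198, 142, 255)


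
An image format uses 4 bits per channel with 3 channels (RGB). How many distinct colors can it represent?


Total bits = 4 bits/channel × 3 channels = 12 bits
Distinct colors = 2^12
= 4,096 colors


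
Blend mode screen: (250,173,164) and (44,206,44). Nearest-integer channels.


Screen: C = 255 - (255-A)×(255-B)/255, rounded to nearest integer
R: 255 - (255-250)×(255-44)/255 = 255 - 1055/255 ≈ 255 - 4.137 = 250.863 → 251
G: 255 - (255-173)×(255-206)/255 = 255 - 4018/255 ≈ 255 - 15.757 = 239.243 → 239
B: 255 - (255-164)×(255-44)/255 = 255 - 19201/255 ≈ 255 - 75.298 = 179.702 → 180
= RGB(251, 239, 180)


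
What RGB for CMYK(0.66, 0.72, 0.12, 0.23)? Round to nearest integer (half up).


R = 255 × (1-C) × (1-K) = 255 × 0.34 × 0.77 = 66.759 → 67
G = 255 × (1-M) × (1-K) = 255 × 0.28 × 0.77 = 54.978 → 55
B = 255 × (1-Y) × (1-K) = 255 × 0.88 × 0.77 = 172.788 → 173
= RGB(67, 55, 173)


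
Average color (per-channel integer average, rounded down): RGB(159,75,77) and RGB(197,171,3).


Midpoint: each channel = ⌊(C₁+C₂)/2⌋
R: ⌊(159+197)/2⌋ = 178
G: ⌊(75+171)/2⌋ = 123
B: ⌊(77+3)/2⌋ = 40
= RGB(178, 123, 40)


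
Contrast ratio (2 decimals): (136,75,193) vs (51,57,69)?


Linearize each sRGB channel c=v/255: c/12.92 if c ≤ 0.04045 else ((c+0.055)/1.055)^2.4
L = 0.2126×R_lin + 0.7152×G_lin + 0.0722×B_lin
Color 1 (136,75,193):
  R=136: 136/255≈0.5333 > 0.04045 → ((0.5333+0.055)/1.055)^2.4 ≈ 0.24620
  G=75: 75/255≈0.2941 > 0.04045 → ((0.2941+0.055)/1.055)^2.4 ≈ 0.07036
  B=193: 193/255≈0.7569 > 0.04045 → ((0.7569+0.055)/1.055)^2.4 ≈ 0.53328
  L1 = 0.2126×0.24620 + 0.7152×0.07036 + 0.0722×0.53328 ≈ 0.14117
Color 2 (51,57,69):
  R=51: 51/255≈0.2000 > 0.04045 → ((0.2000+0.055)/1.055)^2.4 ≈ 0.03310
  G=57: 57/255≈0.2235 > 0.04045 → ((0.2235+0.055)/1.055)^2.4 ≈ 0.04092
  B=69: 69/255≈0.2706 > 0.04045 → ((0.2706+0.055)/1.055)^2.4 ≈ 0.05951
  L2 = 0.2126×0.03310 + 0.7152×0.04092 + 0.0722×0.05951 ≈ 0.04060
Lighter = 0.14117, Darker = 0.04060
Ratio = (L_lighter + 0.05) / (L_darker + 0.05)
Ratio = (0.14117 + 0.05) / (0.04060 + 0.05) = 0.19117 / 0.09060 ≈ 2.1101
Ratio ≈ 2.11:1


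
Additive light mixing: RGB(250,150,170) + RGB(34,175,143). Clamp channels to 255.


Additive: each channel = min(255, C₁+C₂)
R: 250+34 = 284 → 255
G: 150+175 = 325 → 255
B: 170+143 = 313 → 255
= RGB(255, 255, 255)


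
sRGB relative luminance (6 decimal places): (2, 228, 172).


Linearize each channel (sRGB transfer function): c = v/255; c_lin = c/12.92 if c ≤ 0.04045, else ((c+0.055)/1.055)^2.4
  R: 2/255 ≈ 0.007843 ≤ 0.04045 → 0.007843/12.92 ≈ 0.000607
  G: 228/255 ≈ 0.894118 > 0.04045 → ((0.894118+0.055)/1.055)^2.4 ≈ 0.775822
  B: 172/255 ≈ 0.674510 > 0.04045 → ((0.674510+0.055)/1.055)^2.4 ≈ 0.412543
R_lin = 0.000607, G_lin = 0.775822, B_lin = 0.412543
L = 0.2126×R + 0.7152×G + 0.0722×B
L = 0.2126×0.000607 + 0.7152×0.775822 + 0.0722×0.412543
L ≈ 0.584783


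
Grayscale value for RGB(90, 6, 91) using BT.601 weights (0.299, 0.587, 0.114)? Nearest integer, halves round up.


Gray = 0.299×R + 0.587×G + 0.114×B
Gray = 0.299×90 + 0.587×6 + 0.114×91
Gray = 26.910 + 3.522 + 10.374
Gray = 40.806 → round half up → 41
Gray = 41


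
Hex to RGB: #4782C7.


47 → 71 (R)
82 → 130 (G)
C7 → 199 (B)
= RGB(71, 130, 199)


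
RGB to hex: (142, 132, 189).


R = 142 → 8E (hex)
G = 132 → 84 (hex)
B = 189 → BD (hex)
Hex = #8E84BD


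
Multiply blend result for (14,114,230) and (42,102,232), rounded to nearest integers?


Multiply: C = A×B/255, rounded to nearest integer
R: 14×42/255 = 588/255 ≈ 2.306 → 2
G: 114×102/255 = 11628/255 ≈ 45.600 → 46
B: 230×232/255 = 53360/255 ≈ 209.255 → 209
= RGB(2, 46, 209)


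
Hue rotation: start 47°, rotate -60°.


New hue = (H + rotation) mod 360
New hue = (47 -60) mod 360
= -13 mod 360
= 347°


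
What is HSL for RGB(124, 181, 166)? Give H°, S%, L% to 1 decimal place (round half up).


Normalize: R'=124/255≈0.4863, G'=181/255≈0.7098, B'=166/255≈0.6510
Max=181/255, Min=124/255, Δ=Max-Min=57/255
L = (Max+Min)/2 = (181+124)/510 = 305/510 = 0.59803… → L = 59.8%
L > 0.5 → S = Δ/(2-Max-Min) = 57/(510-181-124) = 57/205 = 0.27804… → S = 27.8%
(the 1/255 factors cancel in S and H, so raw channel differences can be used)
Max is G' → H = 60 × ((B-R)/Δ + 2) = 60 × ((166-124)/57 + 2)
  42/57 + 2 = 0.7368… + 2 = 2.7368…
  H = 60 × 2.7368… = 164.210…° → H = 164.2°
= HSL(164.2°, 27.8%, 59.8%)


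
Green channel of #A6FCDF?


Color: #A6FCDF
R = A6 = 166
G = FC = 252
B = DF = 223
Green = 252


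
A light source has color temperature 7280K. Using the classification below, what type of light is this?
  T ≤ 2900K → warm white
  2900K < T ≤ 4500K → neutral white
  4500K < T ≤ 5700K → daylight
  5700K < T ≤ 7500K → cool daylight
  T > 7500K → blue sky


Temperature: 7280K
5700K < 7280K ≤ 7500K → cool daylight
Classification: cool daylight


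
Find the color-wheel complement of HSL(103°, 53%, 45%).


Complement = opposite side of color wheel = hue + 180°
H' = (103 + 180) mod 360 = 283°
S and L unchanged.
= HSL(283°, 53%, 45%)


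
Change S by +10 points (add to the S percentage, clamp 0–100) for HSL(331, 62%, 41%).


Original S = 62%
Adjustment = +10 percentage points
New S = 62 + (10) = 72
Clamp to [0, 100] → 72
= HSL(331°, 72%, 41%)


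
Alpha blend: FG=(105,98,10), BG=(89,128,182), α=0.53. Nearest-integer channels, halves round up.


C = α×F + (1-α)×B, with 1-α = 0.47
R: 0.53×105 + 0.47×89 = 55.65 + 41.83 = 97.48 → 97
G: 0.53×98 + 0.47×128 = 51.94 + 60.16 = 112.10 → 112
B: 0.53×10 + 0.47×182 = 5.30 + 85.54 = 90.84 → 91
= RGB(97, 112, 91)


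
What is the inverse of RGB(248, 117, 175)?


Invert: (255-R, 255-G, 255-B)
R: 255-248 = 7
G: 255-117 = 138
B: 255-175 = 80
= RGB(7, 138, 80)


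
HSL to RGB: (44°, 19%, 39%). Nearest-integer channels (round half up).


H=44°, S=0.19, L=0.39
C = (1-|2L-1|)×S = (1-|-0.22|)×0.19 = 0.1482
H' = H/60 = 44/60 ≈ 0.7333; X = C×(1-|H' mod 2 - 1|) = 0.10868
m = L - C/2 = 0.39 - 0.0741 = 0.3159
Sector ⌊H'⌋ = 0 → (R',G',B') = (0.1482, 0.10868, 0.0)
RGB = ((R'+m)×255, (G'+m)×255, (B'+m)×255) = (118.3455, 108.2679, 80.5545)
Round half up → RGB(118, 108, 81)


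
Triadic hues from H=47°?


Triadic: equally spaced at 120° intervals
H1 = 47°
H2 = (47 + 120) mod 360 = 167°
H3 = (47 + 240) mod 360 = 287°
Triadic = 47°, 167°, 287°


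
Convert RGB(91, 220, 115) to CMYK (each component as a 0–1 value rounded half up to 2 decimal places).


R'=91/255≈0.3569, G'=220/255≈0.8627, B'=115/255≈0.4510
K = 1 - max(R',G',B') = 1 - 220/255 = 35/255 = 0.13725… → 0.14
(1-R'-K)/(1-K) simplifies to (max-R)/max with max = 220:
C = (220-91)/220 = 129/220 = 0.58636… → 0.59
M = (220-220)/220 = 0/220 = 0 → 0.00
Y = (220-115)/220 = 105/220 = 0.47727… → 0.48
= CMYK(0.59, 0.00, 0.48, 0.14)


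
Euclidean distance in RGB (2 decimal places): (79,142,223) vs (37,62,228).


d = √[(R₁-R₂)² + (G₁-G₂)² + (B₁-B₂)²]
d = √[(79-37)² + (142-62)² + (223-228)²]
d = √[1764 + 6400 + 25]
d = √8189
d ≈ 90.49


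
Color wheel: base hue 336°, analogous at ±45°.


Base hue: 336°
Left analog: (336 - 45) mod 360 = 291°
Right analog: (336 + 45) mod 360 = 21°
Analogous hues = 291° and 21°


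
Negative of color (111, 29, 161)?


Invert: (255-R, 255-G, 255-B)
R: 255-111 = 144
G: 255-29 = 226
B: 255-161 = 94
= RGB(144, 226, 94)


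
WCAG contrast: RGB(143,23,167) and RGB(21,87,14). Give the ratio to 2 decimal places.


Linearize each sRGB channel c=v/255: c/12.92 if c ≤ 0.04045 else ((c+0.055)/1.055)^2.4
L = 0.2126×R_lin + 0.7152×G_lin + 0.0722×B_lin
Color 1 (143,23,167):
  R=143: 143/255≈0.5608 > 0.04045 → ((0.5608+0.055)/1.055)^2.4 ≈ 0.27468
  G=23: 23/255≈0.0902 > 0.04045 → ((0.0902+0.055)/1.055)^2.4 ≈ 0.00857
  B=167: 167/255≈0.6549 > 0.04045 → ((0.6549+0.055)/1.055)^2.4 ≈ 0.38643
  L1 = 0.2126×0.27468 + 0.7152×0.00857 + 0.0722×0.38643 ≈ 0.09242
Color 2 (21,87,14):
  R=21: 21/255≈0.0824 > 0.04045 → ((0.0824+0.055)/1.055)^2.4 ≈ 0.00750
  G=87: 87/255≈0.3412 > 0.04045 → ((0.3412+0.055)/1.055)^2.4 ≈ 0.09531
  B=14: 14/255≈0.0549 > 0.04045 → ((0.0549+0.055)/1.055)^2.4 ≈ 0.00439
  L2 = 0.2126×0.00750 + 0.7152×0.09531 + 0.0722×0.00439 ≈ 0.07008
Lighter = 0.09242, Darker = 0.07008
Ratio = (L_lighter + 0.05) / (L_darker + 0.05)
Ratio = (0.09242 + 0.05) / (0.07008 + 0.05) = 0.14242 / 0.12008 ≈ 1.1861
Ratio ≈ 1.19:1


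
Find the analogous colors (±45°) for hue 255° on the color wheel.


Base hue: 255°
Left analog: (255 - 45) mod 360 = 210°
Right analog: (255 + 45) mod 360 = 300°
Analogous hues = 210° and 300°


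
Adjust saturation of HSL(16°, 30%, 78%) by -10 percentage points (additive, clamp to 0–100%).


Original S = 30%
Adjustment = -10 percentage points
New S = 30 + (-10) = 20
Clamp to [0, 100] → 20
= HSL(16°, 20%, 78%)


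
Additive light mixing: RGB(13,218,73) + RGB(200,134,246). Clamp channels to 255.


Additive: each channel = min(255, C₁+C₂)
R: 13+200 = 213 → 213
G: 218+134 = 352 → 255
B: 73+246 = 319 → 255
= RGB(213, 255, 255)


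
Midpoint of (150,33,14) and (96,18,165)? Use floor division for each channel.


Midpoint: each channel = ⌊(C₁+C₂)/2⌋
R: ⌊(150+96)/2⌋ = 123
G: ⌊(33+18)/2⌋ = 25
B: ⌊(14+165)/2⌋ = 89
= RGB(123, 25, 89)


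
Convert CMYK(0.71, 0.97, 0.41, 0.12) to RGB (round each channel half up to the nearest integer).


R = 255 × (1-C) × (1-K) = 255 × 0.29 × 0.88 = 65.076 → 65
G = 255 × (1-M) × (1-K) = 255 × 0.03 × 0.88 = 6.732 → 7
B = 255 × (1-Y) × (1-K) = 255 × 0.59 × 0.88 = 132.396 → 132
= RGB(65, 7, 132)


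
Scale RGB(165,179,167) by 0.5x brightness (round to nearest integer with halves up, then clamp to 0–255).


Multiply each channel by 0.5, round half up, clamp to [0, 255]
R: 165×0.5 = 82.5 → round → 83
G: 179×0.5 = 89.5 → round → 90
B: 167×0.5 = 83.5 → round → 84
= RGB(83, 90, 84)


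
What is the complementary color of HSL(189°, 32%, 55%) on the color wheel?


Complement = opposite side of color wheel = hue + 180°
H' = (189 + 180) mod 360 = 9°
S and L unchanged.
= HSL(9°, 32%, 55%)


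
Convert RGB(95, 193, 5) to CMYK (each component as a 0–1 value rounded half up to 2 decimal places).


R'=95/255≈0.3725, G'=193/255≈0.7569, B'=5/255≈0.0196
K = 1 - max(R',G',B') = 1 - 193/255 = 62/255 = 0.24313… → 0.24
(1-R'-K)/(1-K) simplifies to (max-R)/max with max = 193:
C = (193-95)/193 = 98/193 = 0.50777… → 0.51
M = (193-193)/193 = 0/193 = 0 → 0.00
Y = (193-5)/193 = 188/193 = 0.97409… → 0.97
= CMYK(0.51, 0.00, 0.97, 0.24)


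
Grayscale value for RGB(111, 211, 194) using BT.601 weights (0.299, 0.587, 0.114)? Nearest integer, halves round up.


Gray = 0.299×R + 0.587×G + 0.114×B
Gray = 0.299×111 + 0.587×211 + 0.114×194
Gray = 33.189 + 123.857 + 22.116
Gray = 179.162 → round half up → 179
Gray = 179


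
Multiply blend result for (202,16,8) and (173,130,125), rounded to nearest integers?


Multiply: C = A×B/255, rounded to nearest integer
R: 202×173/255 = 34946/255 ≈ 137.043 → 137
G: 16×130/255 = 2080/255 ≈ 8.157 → 8
B: 8×125/255 = 1000/255 ≈ 3.922 → 4
= RGB(137, 8, 4)


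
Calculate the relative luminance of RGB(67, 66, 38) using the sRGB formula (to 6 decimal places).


Linearize each channel (sRGB transfer function): c = v/255; c_lin = c/12.92 if c ≤ 0.04045, else ((c+0.055)/1.055)^2.4
  R: 67/255 ≈ 0.262745 > 0.04045 → ((0.262745+0.055)/1.055)^2.4 ≈ 0.056128
  G: 66/255 ≈ 0.258824 > 0.04045 → ((0.258824+0.055)/1.055)^2.4 ≈ 0.054480
  B: 38/255 ≈ 0.149020 > 0.04045 → ((0.149020+0.055)/1.055)^2.4 ≈ 0.019382
R_lin = 0.056128, G_lin = 0.054480, B_lin = 0.019382
L = 0.2126×R + 0.7152×G + 0.0722×B
L = 0.2126×0.056128 + 0.7152×0.054480 + 0.0722×0.019382
L ≈ 0.052297


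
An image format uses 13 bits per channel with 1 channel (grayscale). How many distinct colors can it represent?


Total bits = 13 bits/channel × 1 channels = 13 bits
Distinct colors = 2^13
= 8,192 colors


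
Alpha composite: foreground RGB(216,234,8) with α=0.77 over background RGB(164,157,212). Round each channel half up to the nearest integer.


C = α×F + (1-α)×B, with 1-α = 0.23
R: 0.77×216 + 0.23×164 = 166.32 + 37.72 = 204.04 → 204
G: 0.77×234 + 0.23×157 = 180.18 + 36.11 = 216.29 → 216
B: 0.77×8 + 0.23×212 = 6.16 + 48.76 = 54.92 → 55
= RGB(204, 216, 55)


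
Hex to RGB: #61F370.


61 → 97 (R)
F3 → 243 (G)
70 → 112 (B)
= RGB(97, 243, 112)


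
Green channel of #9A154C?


Color: #9A154C
R = 9A = 154
G = 15 = 21
B = 4C = 76
Green = 21


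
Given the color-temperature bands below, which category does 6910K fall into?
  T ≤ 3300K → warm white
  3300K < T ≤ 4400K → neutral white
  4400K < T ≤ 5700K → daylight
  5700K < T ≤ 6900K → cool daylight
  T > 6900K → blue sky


Temperature: 6910K
6910K > 6900K → blue sky
Classification: blue sky


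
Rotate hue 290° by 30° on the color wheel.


New hue = (H + rotation) mod 360
New hue = (290 + 30) mod 360
= 320 mod 360
= 320°


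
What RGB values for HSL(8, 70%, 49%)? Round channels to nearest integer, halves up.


H=8°, S=0.70, L=0.49
C = (1-|2L-1|)×S = (1-|-0.02|)×0.70 = 0.686
H' = H/60 = 8/60 ≈ 0.1333; X = C×(1-|H' mod 2 - 1|) ≈ 0.0915
m = L - C/2 = 0.49 - 0.343 = 0.147
Sector ⌊H'⌋ = 0 → (R',G',B') = (0.686, ≈0.0915, 0.0)
RGB = ((R'+m)×255, (G'+m)×255, (B'+m)×255) = (212.415, 60.809, 37.485)
Round half up → RGB(212, 61, 37)


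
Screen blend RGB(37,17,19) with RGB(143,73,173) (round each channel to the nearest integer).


Screen: C = 255 - (255-A)×(255-B)/255, rounded to nearest integer
R: 255 - (255-37)×(255-143)/255 = 255 - 24416/255 ≈ 255 - 95.749 = 159.251 → 159
G: 255 - (255-17)×(255-73)/255 = 255 - 43316/255 ≈ 255 - 169.867 = 85.133 → 85
B: 255 - (255-19)×(255-173)/255 = 255 - 19352/255 ≈ 255 - 75.890 = 179.110 → 179
= RGB(159, 85, 179)


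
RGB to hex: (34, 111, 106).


R = 34 → 22 (hex)
G = 111 → 6F (hex)
B = 106 → 6A (hex)
Hex = #226F6A


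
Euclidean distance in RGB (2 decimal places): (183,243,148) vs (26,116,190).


d = √[(R₁-R₂)² + (G₁-G₂)² + (B₁-B₂)²]
d = √[(183-26)² + (243-116)² + (148-190)²]
d = √[24649 + 16129 + 1764]
d = √42542
d ≈ 206.26


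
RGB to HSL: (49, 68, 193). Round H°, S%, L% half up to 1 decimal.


Normalize: R'=49/255≈0.1922, G'=68/255≈0.2667, B'=193/255≈0.7569
Max=193/255, Min=49/255, Δ=Max-Min=144/255
L = (Max+Min)/2 = (193+49)/510 = 242/510 = 0.47450… → L = 47.5%
L ≤ 0.5 → S = Δ/(Max+Min) = 144/(193+49) = 144/242 = 0.59504… → S = 59.5%
(the 1/255 factors cancel in S and H, so raw channel differences can be used)
Max is B' → H = 60 × ((R-G)/Δ + 4) = 60 × ((49-68)/144 + 4)
  -19/144 + 4 = -0.1319… + 4 = 3.8680…
  H = 60 × 3.8680… = 232.083…° → H = 232.1°
= HSL(232.1°, 59.5%, 47.5%)


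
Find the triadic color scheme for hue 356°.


Triadic: equally spaced at 120° intervals
H1 = 356°
H2 = (356 + 120) mod 360 = 116°
H3 = (356 + 240) mod 360 = 236°
Triadic = 356°, 116°, 236°


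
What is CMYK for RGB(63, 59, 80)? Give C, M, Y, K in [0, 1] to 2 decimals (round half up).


R'=63/255≈0.2471, G'=59/255≈0.2314, B'=80/255≈0.3137
K = 1 - max(R',G',B') = 1 - 80/255 = 175/255 = 0.68627… → 0.69
(1-R'-K)/(1-K) simplifies to (max-R)/max with max = 80:
C = (80-63)/80 = 17/80 = 0.2125 → 0.21
M = (80-59)/80 = 21/80 = 0.2625 → 0.26
Y = (80-80)/80 = 0/80 = 0 → 0.00
= CMYK(0.21, 0.26, 0.00, 0.69)


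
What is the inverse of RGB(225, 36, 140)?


Invert: (255-R, 255-G, 255-B)
R: 255-225 = 30
G: 255-36 = 219
B: 255-140 = 115
= RGB(30, 219, 115)


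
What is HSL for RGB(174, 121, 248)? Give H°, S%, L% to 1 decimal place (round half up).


Normalize: R'=174/255≈0.6824, G'=121/255≈0.4745, B'=248/255≈0.9725
Max=248/255, Min=121/255, Δ=Max-Min=127/255
L = (Max+Min)/2 = (248+121)/510 = 369/510 = 0.72352… → L = 72.4%
L > 0.5 → S = Δ/(2-Max-Min) = 127/(510-248-121) = 127/141 = 0.90070… → S = 90.1%
(the 1/255 factors cancel in S and H, so raw channel differences can be used)
Max is B' → H = 60 × ((R-G)/Δ + 4) = 60 × ((174-121)/127 + 4)
  53/127 + 4 = 0.4173… + 4 = 4.4173…
  H = 60 × 4.4173… = 265.039…° → H = 265.0°
= HSL(265.0°, 90.1%, 72.4%)


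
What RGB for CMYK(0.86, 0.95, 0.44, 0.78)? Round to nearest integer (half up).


R = 255 × (1-C) × (1-K) = 255 × 0.14 × 0.22 = 7.854 → 8
G = 255 × (1-M) × (1-K) = 255 × 0.05 × 0.22 = 2.805 → 3
B = 255 × (1-Y) × (1-K) = 255 × 0.56 × 0.22 = 31.416 → 31
= RGB(8, 3, 31)


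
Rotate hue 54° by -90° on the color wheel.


New hue = (H + rotation) mod 360
New hue = (54 -90) mod 360
= -36 mod 360
= 324°


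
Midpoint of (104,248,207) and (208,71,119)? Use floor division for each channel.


Midpoint: each channel = ⌊(C₁+C₂)/2⌋
R: ⌊(104+208)/2⌋ = 156
G: ⌊(248+71)/2⌋ = 159
B: ⌊(207+119)/2⌋ = 163
= RGB(156, 159, 163)


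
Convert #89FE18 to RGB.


89 → 137 (R)
FE → 254 (G)
18 → 24 (B)
= RGB(137, 254, 24)


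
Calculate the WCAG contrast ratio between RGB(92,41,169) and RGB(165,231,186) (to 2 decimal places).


Linearize each sRGB channel c=v/255: c/12.92 if c ≤ 0.04045 else ((c+0.055)/1.055)^2.4
L = 0.2126×R_lin + 0.7152×G_lin + 0.0722×B_lin
Color 1 (92,41,169):
  R=92: 92/255≈0.3608 > 0.04045 → ((0.3608+0.055)/1.055)^2.4 ≈ 0.10702
  G=41: 41/255≈0.1608 > 0.04045 → ((0.1608+0.055)/1.055)^2.4 ≈ 0.02217
  B=169: 169/255≈0.6627 > 0.04045 → ((0.6627+0.055)/1.055)^2.4 ≈ 0.39676
  L1 = 0.2126×0.10702 + 0.7152×0.02217 + 0.0722×0.39676 ≈ 0.06726
Color 2 (165,231,186):
  R=165: 165/255≈0.6471 > 0.04045 → ((0.6471+0.055)/1.055)^2.4 ≈ 0.37626
  G=231: 231/255≈0.9059 > 0.04045 → ((0.9059+0.055)/1.055)^2.4 ≈ 0.79910
  B=186: 186/255≈0.7294 > 0.04045 → ((0.7294+0.055)/1.055)^2.4 ≈ 0.49102
  L2 = 0.2126×0.37626 + 0.7152×0.79910 + 0.0722×0.49102 ≈ 0.68696
Lighter = 0.68696, Darker = 0.06726
Ratio = (L_lighter + 0.05) / (L_darker + 0.05)
Ratio = (0.68696 + 0.05) / (0.06726 + 0.05) = 0.73696 / 0.11726 ≈ 6.2850
Ratio ≈ 6.28:1


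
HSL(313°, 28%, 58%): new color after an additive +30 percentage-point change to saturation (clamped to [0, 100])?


Original S = 28%
Adjustment = +30 percentage points
New S = 28 + (30) = 58
Clamp to [0, 100] → 58
= HSL(313°, 58%, 58%)


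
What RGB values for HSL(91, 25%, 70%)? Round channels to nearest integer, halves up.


H=91°, S=0.25, L=0.70
C = (1-|2L-1|)×S = (1-|0.40|)×0.25 = 0.15
H' = H/60 = 91/60 ≈ 1.5167; X = C×(1-|H' mod 2 - 1|) = 0.0725
m = L - C/2 = 0.70 - 0.075 = 0.625
Sector ⌊H'⌋ = 1 → (R',G',B') = (0.0725, 0.15, 0.0)
RGB = ((R'+m)×255, (G'+m)×255, (B'+m)×255) = (177.8625, 197.625, 159.375)
Round half up → RGB(178, 198, 159)


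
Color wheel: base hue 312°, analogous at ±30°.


Base hue: 312°
Left analog: (312 - 30) mod 360 = 282°
Right analog: (312 + 30) mod 360 = 342°
Analogous hues = 282° and 342°


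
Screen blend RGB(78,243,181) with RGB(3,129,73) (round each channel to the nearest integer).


Screen: C = 255 - (255-A)×(255-B)/255, rounded to nearest integer
R: 255 - (255-78)×(255-3)/255 = 255 - 44604/255 ≈ 255 - 174.918 = 80.082 → 80
G: 255 - (255-243)×(255-129)/255 = 255 - 1512/255 ≈ 255 - 5.929 = 249.071 → 249
B: 255 - (255-181)×(255-73)/255 = 255 - 13468/255 ≈ 255 - 52.816 = 202.184 → 202
= RGB(80, 249, 202)


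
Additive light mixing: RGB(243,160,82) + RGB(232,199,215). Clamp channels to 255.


Additive: each channel = min(255, C₁+C₂)
R: 243+232 = 475 → 255
G: 160+199 = 359 → 255
B: 82+215 = 297 → 255
= RGB(255, 255, 255)


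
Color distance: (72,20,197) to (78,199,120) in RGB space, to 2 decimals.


d = √[(R₁-R₂)² + (G₁-G₂)² + (B₁-B₂)²]
d = √[(72-78)² + (20-199)² + (197-120)²]
d = √[36 + 32041 + 5929]
d = √38006
d ≈ 194.95


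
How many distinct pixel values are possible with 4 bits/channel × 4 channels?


Total bits = 4 bits/channel × 4 channels = 16 bits
Distinct pixel values = 2^16
= 65,536 pixel values


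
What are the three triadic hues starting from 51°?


Triadic: equally spaced at 120° intervals
H1 = 51°
H2 = (51 + 120) mod 360 = 171°
H3 = (51 + 240) mod 360 = 291°
Triadic = 51°, 171°, 291°


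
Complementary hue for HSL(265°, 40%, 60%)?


Complement = opposite side of color wheel = hue + 180°
H' = (265 + 180) mod 360 = 85°
S and L unchanged.
= HSL(85°, 40%, 60%)


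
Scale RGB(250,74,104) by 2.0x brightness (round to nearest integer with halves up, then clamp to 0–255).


Multiply each channel by 2.0, round half up, clamp to [0, 255]
R: 250×2.0 = 500 → clamp → 255
G: 74×2.0 = 148
B: 104×2.0 = 208
= RGB(255, 148, 208)


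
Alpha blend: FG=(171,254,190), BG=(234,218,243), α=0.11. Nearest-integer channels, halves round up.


C = α×F + (1-α)×B, with 1-α = 0.89
R: 0.11×171 + 0.89×234 = 18.81 + 208.26 = 227.07 → 227
G: 0.11×254 + 0.89×218 = 27.94 + 194.02 = 221.96 → 222
B: 0.11×190 + 0.89×243 = 20.90 + 216.27 = 237.17 → 237
= RGB(227, 222, 237)


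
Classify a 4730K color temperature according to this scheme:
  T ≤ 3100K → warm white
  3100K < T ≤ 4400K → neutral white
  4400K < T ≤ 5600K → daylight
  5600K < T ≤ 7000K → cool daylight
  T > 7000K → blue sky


Temperature: 4730K
4400K < 4730K ≤ 5600K → daylight
Classification: daylight


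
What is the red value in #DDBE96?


Color: #DDBE96
R = DD = 221
G = BE = 190
B = 96 = 150
Red = 221


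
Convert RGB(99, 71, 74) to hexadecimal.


R = 99 → 63 (hex)
G = 71 → 47 (hex)
B = 74 → 4A (hex)
Hex = #63474A


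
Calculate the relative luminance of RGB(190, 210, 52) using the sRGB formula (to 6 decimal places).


Linearize each channel (sRGB transfer function): c = v/255; c_lin = c/12.92 if c ≤ 0.04045, else ((c+0.055)/1.055)^2.4
  R: 190/255 ≈ 0.745098 > 0.04045 → ((0.745098+0.055)/1.055)^2.4 ≈ 0.514918
  G: 210/255 ≈ 0.823529 > 0.04045 → ((0.823529+0.055)/1.055)^2.4 ≈ 0.644480
  B: 52/255 ≈ 0.203922 > 0.04045 → ((0.203922+0.055)/1.055)^2.4 ≈ 0.034340
R_lin = 0.514918, G_lin = 0.644480, B_lin = 0.034340
L = 0.2126×R + 0.7152×G + 0.0722×B
L = 0.2126×0.514918 + 0.7152×0.644480 + 0.0722×0.034340
L ≈ 0.572883


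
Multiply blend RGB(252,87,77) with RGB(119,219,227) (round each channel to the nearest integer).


Multiply: C = A×B/255, rounded to nearest integer
R: 252×119/255 = 29988/255 ≈ 117.600 → 118
G: 87×219/255 = 19053/255 ≈ 74.718 → 75
B: 77×227/255 = 17479/255 ≈ 68.545 → 69
= RGB(118, 75, 69)


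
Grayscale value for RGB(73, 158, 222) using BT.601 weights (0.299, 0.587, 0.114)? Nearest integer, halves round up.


Gray = 0.299×R + 0.587×G + 0.114×B
Gray = 0.299×73 + 0.587×158 + 0.114×222
Gray = 21.827 + 92.746 + 25.308
Gray = 139.881 → round half up → 140
Gray = 140


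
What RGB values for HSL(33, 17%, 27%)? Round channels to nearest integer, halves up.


H=33°, S=0.17, L=0.27
C = (1-|2L-1|)×S = (1-|-0.46|)×0.17 = 0.0918
H' = H/60 = 33/60 ≈ 0.5500; X = C×(1-|H' mod 2 - 1|) = 0.05049
m = L - C/2 = 0.27 - 0.0459 = 0.2241
Sector ⌊H'⌋ = 0 → (R',G',B') = (0.0918, 0.05049, 0.0)
RGB = ((R'+m)×255, (G'+m)×255, (B'+m)×255) = (80.5545, 70.02045, 57.1455)
Round half up → RGB(81, 70, 57)


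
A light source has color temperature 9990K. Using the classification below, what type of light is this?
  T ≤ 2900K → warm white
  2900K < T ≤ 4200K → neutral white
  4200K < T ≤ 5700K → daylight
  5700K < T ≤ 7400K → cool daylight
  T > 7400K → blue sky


Temperature: 9990K
9990K > 7400K → blue sky
Classification: blue sky


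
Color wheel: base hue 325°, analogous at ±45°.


Base hue: 325°
Left analog: (325 - 45) mod 360 = 280°
Right analog: (325 + 45) mod 360 = 10°
Analogous hues = 280° and 10°


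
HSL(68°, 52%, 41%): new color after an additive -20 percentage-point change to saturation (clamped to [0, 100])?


Original S = 52%
Adjustment = -20 percentage points
New S = 52 + (-20) = 32
Clamp to [0, 100] → 32
= HSL(68°, 32%, 41%)


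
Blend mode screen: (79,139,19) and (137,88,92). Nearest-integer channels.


Screen: C = 255 - (255-A)×(255-B)/255, rounded to nearest integer
R: 255 - (255-79)×(255-137)/255 = 255 - 20768/255 ≈ 255 - 81.443 = 173.557 → 174
G: 255 - (255-139)×(255-88)/255 = 255 - 19372/255 ≈ 255 - 75.969 = 179.031 → 179
B: 255 - (255-19)×(255-92)/255 = 255 - 38468/255 ≈ 255 - 150.855 = 104.145 → 104
= RGB(174, 179, 104)


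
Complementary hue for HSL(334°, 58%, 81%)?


Complement = opposite side of color wheel = hue + 180°
H' = (334 + 180) mod 360 = 154°
S and L unchanged.
= HSL(154°, 58%, 81%)


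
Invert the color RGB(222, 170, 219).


Invert: (255-R, 255-G, 255-B)
R: 255-222 = 33
G: 255-170 = 85
B: 255-219 = 36
= RGB(33, 85, 36)


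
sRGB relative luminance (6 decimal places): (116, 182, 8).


Linearize each channel (sRGB transfer function): c = v/255; c_lin = c/12.92 if c ≤ 0.04045, else ((c+0.055)/1.055)^2.4
  R: 116/255 ≈ 0.454902 > 0.04045 → ((0.454902+0.055)/1.055)^2.4 ≈ 0.174647
  G: 182/255 ≈ 0.713725 > 0.04045 → ((0.713725+0.055)/1.055)^2.4 ≈ 0.467784
  B: 8/255 ≈ 0.031373 ≤ 0.04045 → 0.031373/12.92 ≈ 0.002428
R_lin = 0.174647, G_lin = 0.467784, B_lin = 0.002428
L = 0.2126×R + 0.7152×G + 0.0722×B
L = 0.2126×0.174647 + 0.7152×0.467784 + 0.0722×0.002428
L ≈ 0.371864


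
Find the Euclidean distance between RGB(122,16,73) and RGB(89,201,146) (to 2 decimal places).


d = √[(R₁-R₂)² + (G₁-G₂)² + (B₁-B₂)²]
d = √[(122-89)² + (16-201)² + (73-146)²]
d = √[1089 + 34225 + 5329]
d = √40643
d ≈ 201.60


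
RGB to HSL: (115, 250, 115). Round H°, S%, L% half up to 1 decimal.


Normalize: R'=115/255≈0.4510, G'=250/255≈0.9804, B'=115/255≈0.4510
Max=250/255, Min=115/255, Δ=Max-Min=135/255
L = (Max+Min)/2 = (250+115)/510 = 365/510 = 0.71568… → L = 71.6%
L > 0.5 → S = Δ/(2-Max-Min) = 135/(510-250-115) = 135/145 = 0.93103… → S = 93.1%
(the 1/255 factors cancel in S and H, so raw channel differences can be used)
Max is G' → H = 60 × ((B-R)/Δ + 2) = 60 × ((115-115)/135 + 2)
  0/135 + 2 = 0 + 2 = 2
  H = 60 × 2 = 120° → H = 120.0°
= HSL(120.0°, 93.1%, 71.6%)


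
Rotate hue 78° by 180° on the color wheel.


New hue = (H + rotation) mod 360
New hue = (78 + 180) mod 360
= 258 mod 360
= 258°


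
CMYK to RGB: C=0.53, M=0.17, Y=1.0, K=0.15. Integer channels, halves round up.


R = 255 × (1-C) × (1-K) = 255 × 0.47 × 0.85 = 101.8725 → 102
G = 255 × (1-M) × (1-K) = 255 × 0.83 × 0.85 = 179.9025 → 180
B = 255 × (1-Y) × (1-K) = 255 × 0.00 × 0.85 = 0
= RGB(102, 180, 0)


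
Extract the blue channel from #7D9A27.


Color: #7D9A27
R = 7D = 125
G = 9A = 154
B = 27 = 39
Blue = 39


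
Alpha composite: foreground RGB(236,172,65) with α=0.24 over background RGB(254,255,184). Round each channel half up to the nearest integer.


C = α×F + (1-α)×B, with 1-α = 0.76
R: 0.24×236 + 0.76×254 = 56.64 + 193.04 = 249.68 → 250
G: 0.24×172 + 0.76×255 = 41.28 + 193.80 = 235.08 → 235
B: 0.24×65 + 0.76×184 = 15.60 + 139.84 = 155.44 → 155
= RGB(250, 235, 155)


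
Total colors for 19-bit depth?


Colors = 2^bits = 2^19
= 524,288 colors


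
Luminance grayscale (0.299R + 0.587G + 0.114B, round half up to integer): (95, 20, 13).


Gray = 0.299×R + 0.587×G + 0.114×B
Gray = 0.299×95 + 0.587×20 + 0.114×13
Gray = 28.405 + 11.740 + 1.482
Gray = 41.627 → round half up → 42
Gray = 42


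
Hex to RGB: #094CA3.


09 → 9 (R)
4C → 76 (G)
A3 → 163 (B)
= RGB(9, 76, 163)


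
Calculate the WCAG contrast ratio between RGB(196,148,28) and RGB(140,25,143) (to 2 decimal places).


Linearize each sRGB channel c=v/255: c/12.92 if c ≤ 0.04045 else ((c+0.055)/1.055)^2.4
L = 0.2126×R_lin + 0.7152×G_lin + 0.0722×B_lin
Color 1 (196,148,28):
  R=196: 196/255≈0.7686 > 0.04045 → ((0.7686+0.055)/1.055)^2.4 ≈ 0.55201
  G=148: 148/255≈0.5804 > 0.04045 → ((0.5804+0.055)/1.055)^2.4 ≈ 0.29614
  B=28: 28/255≈0.1098 > 0.04045 → ((0.1098+0.055)/1.055)^2.4 ≈ 0.01161
  L1 = 0.2126×0.55201 + 0.7152×0.29614 + 0.0722×0.01161 ≈ 0.32999
Color 2 (140,25,143):
  R=140: 140/255≈0.5490 > 0.04045 → ((0.5490+0.055)/1.055)^2.4 ≈ 0.26225
  G=25: 25/255≈0.0980 > 0.04045 → ((0.0980+0.055)/1.055)^2.4 ≈ 0.00972
  B=143: 143/255≈0.5608 > 0.04045 → ((0.5608+0.055)/1.055)^2.4 ≈ 0.27468
  L2 = 0.2126×0.26225 + 0.7152×0.00972 + 0.0722×0.27468 ≈ 0.08254
Lighter = 0.32999, Darker = 0.08254
Ratio = (L_lighter + 0.05) / (L_darker + 0.05)
Ratio = (0.32999 + 0.05) / (0.08254 + 0.05) = 0.37999 / 0.13254 ≈ 2.8670
Ratio ≈ 2.87:1


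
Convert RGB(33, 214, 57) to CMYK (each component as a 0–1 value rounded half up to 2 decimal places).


R'=33/255≈0.1294, G'=214/255≈0.8392, B'=57/255≈0.2235
K = 1 - max(R',G',B') = 1 - 214/255 = 41/255 = 0.16078… → 0.16
(1-R'-K)/(1-K) simplifies to (max-R)/max with max = 214:
C = (214-33)/214 = 181/214 = 0.84579… → 0.85
M = (214-214)/214 = 0/214 = 0 → 0.00
Y = (214-57)/214 = 157/214 = 0.73364… → 0.73
= CMYK(0.85, 0.00, 0.73, 0.16)


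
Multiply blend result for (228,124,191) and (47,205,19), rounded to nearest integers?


Multiply: C = A×B/255, rounded to nearest integer
R: 228×47/255 = 10716/255 ≈ 42.024 → 42
G: 124×205/255 = 25420/255 ≈ 99.686 → 100
B: 191×19/255 = 3629/255 ≈ 14.231 → 14
= RGB(42, 100, 14)


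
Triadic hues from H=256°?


Triadic: equally spaced at 120° intervals
H1 = 256°
H2 = (256 + 120) mod 360 = 16°
H3 = (256 + 240) mod 360 = 136°
Triadic = 256°, 16°, 136°


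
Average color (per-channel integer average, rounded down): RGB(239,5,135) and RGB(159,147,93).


Midpoint: each channel = ⌊(C₁+C₂)/2⌋
R: ⌊(239+159)/2⌋ = 199
G: ⌊(5+147)/2⌋ = 76
B: ⌊(135+93)/2⌋ = 114
= RGB(199, 76, 114)


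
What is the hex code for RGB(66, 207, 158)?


R = 66 → 42 (hex)
G = 207 → CF (hex)
B = 158 → 9E (hex)
Hex = #42CF9E
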